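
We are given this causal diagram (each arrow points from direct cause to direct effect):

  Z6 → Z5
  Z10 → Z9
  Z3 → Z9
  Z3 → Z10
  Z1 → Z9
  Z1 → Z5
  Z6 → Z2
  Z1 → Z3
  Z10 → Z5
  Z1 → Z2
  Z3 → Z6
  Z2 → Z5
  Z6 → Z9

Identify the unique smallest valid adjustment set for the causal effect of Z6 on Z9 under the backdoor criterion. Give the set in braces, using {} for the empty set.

{Z3}

Variables eligible for adjustment (non-descendants of Z6, excluding Z6 and Z9): {Z1, Z10, Z3}.
Backdoor paths from Z6 to Z9:
  P1: Z6 <- Z3 <- Z1 -> Z2 -> Z5 <- Z10 -> Z9
  P2: Z6 <- Z3 <- Z1 -> Z5 <- Z10 -> Z9
  P3: Z6 <- Z3 <- Z1 -> Z9
  P4: Z6 <- Z3 -> Z10 -> Z5 <- Z1 -> Z9
  P5: Z6 <- Z3 -> Z10 -> Z5 <- Z2 <- Z1 -> Z9
  P6: Z6 <- Z3 -> Z10 -> Z9
  P7: Z6 <- Z3 -> Z9
The empty set is not sufficient: P3 (Z6 <- Z3 <- Z1 -> Z9) has no collider blocking it and no conditioned non-collider, so it is open.
Try {Z3}:
  P1: blocked at chain node Z3 ∈ conditioning set.
  P2: blocked at chain node Z3 ∈ conditioning set.
  P3: blocked at chain node Z3 ∈ conditioning set.
  P4: blocked at fork node Z3 ∈ conditioning set.
  P5: blocked at fork node Z3 ∈ conditioning set.
  P6: blocked at fork node Z3 ∈ conditioning set.
  P7: blocked at fork node Z3 ∈ conditioning set.
{Z3} contains no descendant of Z6 and blocks every backdoor path.
No other singleton works — e.g. {Z1} leaves P6 open — so {Z3} is the unique smallest valid adjustment set.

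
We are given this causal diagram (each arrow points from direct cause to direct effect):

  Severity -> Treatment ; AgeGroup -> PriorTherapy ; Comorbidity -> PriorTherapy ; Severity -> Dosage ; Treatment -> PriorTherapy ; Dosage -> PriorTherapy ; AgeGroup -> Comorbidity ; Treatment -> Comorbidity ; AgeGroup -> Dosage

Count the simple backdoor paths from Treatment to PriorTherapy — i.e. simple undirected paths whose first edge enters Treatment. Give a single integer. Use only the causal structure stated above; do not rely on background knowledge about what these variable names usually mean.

A backdoor path from Treatment to PriorTherapy is any simple undirected path whose first edge points into Treatment (i.e. leaves Treatment via a parent).
Parents of Treatment: {Severity}.
Enumerating:
  P1: Treatment <- Severity -> Dosage <- AgeGroup -> Comorbidity -> PriorTherapy
  P2: Treatment <- Severity -> Dosage <- AgeGroup -> PriorTherapy
  P3: Treatment <- Severity -> Dosage -> PriorTherapy
That exhausts the simple backdoor paths. Count: 3.

3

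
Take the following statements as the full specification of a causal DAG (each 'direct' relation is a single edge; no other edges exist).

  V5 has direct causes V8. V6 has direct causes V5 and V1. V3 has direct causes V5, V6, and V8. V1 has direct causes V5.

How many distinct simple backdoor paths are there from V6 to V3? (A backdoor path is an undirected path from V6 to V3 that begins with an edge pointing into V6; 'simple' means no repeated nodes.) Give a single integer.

A backdoor path from V6 to V3 is any simple undirected path whose first edge points into V6 (i.e. leaves V6 via a parent).
Parents of V6: {V1, V5}.
Enumerating:
  P1: V6 <- V5 <- V8 -> V3
  P2: V6 <- V5 -> V3
  P3: V6 <- V1 <- V5 <- V8 -> V3
  P4: V6 <- V1 <- V5 -> V3
That exhausts the simple backdoor paths. Count: 4.

4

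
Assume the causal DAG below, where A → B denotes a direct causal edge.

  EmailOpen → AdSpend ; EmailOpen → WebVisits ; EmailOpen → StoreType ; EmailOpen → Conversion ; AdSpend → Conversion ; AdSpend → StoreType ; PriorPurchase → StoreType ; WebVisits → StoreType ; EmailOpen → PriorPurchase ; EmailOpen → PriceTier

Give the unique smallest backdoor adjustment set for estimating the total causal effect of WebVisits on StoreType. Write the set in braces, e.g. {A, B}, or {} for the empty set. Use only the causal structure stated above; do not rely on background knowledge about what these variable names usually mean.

Variables eligible for adjustment (non-descendants of WebVisits, excluding WebVisits and StoreType): {AdSpend, Conversion, EmailOpen, PriceTier, PriorPurchase}.
Backdoor paths from WebVisits to StoreType:
  P1: WebVisits <- EmailOpen -> PriorPurchase -> StoreType
  P2: WebVisits <- EmailOpen -> AdSpend -> StoreType
  P3: WebVisits <- EmailOpen -> Conversion <- AdSpend -> StoreType
  P4: WebVisits <- EmailOpen -> StoreType
The empty set is not sufficient: P1 (WebVisits <- EmailOpen -> PriorPurchase -> StoreType) has no collider blocking it and no conditioned non-collider, so it is open.
Try {EmailOpen}:
  P1: blocked at fork node EmailOpen ∈ conditioning set.
  P2: blocked at fork node EmailOpen ∈ conditioning set.
  P3: blocked at fork node EmailOpen ∈ conditioning set.
  P4: blocked at fork node EmailOpen ∈ conditioning set.
{EmailOpen} contains no descendant of WebVisits and blocks every backdoor path.
No other singleton works — e.g. {PriceTier} leaves P1 open — so {EmailOpen} is the unique smallest valid adjustment set.

{EmailOpen}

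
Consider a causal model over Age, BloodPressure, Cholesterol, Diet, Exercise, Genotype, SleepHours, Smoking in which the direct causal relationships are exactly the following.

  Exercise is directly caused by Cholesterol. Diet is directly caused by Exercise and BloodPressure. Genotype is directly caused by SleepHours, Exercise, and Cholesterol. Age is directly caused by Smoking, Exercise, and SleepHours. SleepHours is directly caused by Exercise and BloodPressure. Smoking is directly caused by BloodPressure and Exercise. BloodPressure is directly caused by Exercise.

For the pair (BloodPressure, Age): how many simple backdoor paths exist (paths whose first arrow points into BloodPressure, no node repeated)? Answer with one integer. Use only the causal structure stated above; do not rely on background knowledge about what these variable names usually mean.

5

A backdoor path from BloodPressure to Age is any simple undirected path whose first edge points into BloodPressure (i.e. leaves BloodPressure via a parent).
Parents of BloodPressure: {Exercise}.
Enumerating:
  P1: BloodPressure <- Exercise <- Cholesterol -> Genotype <- SleepHours -> Age
  P2: BloodPressure <- Exercise -> SleepHours -> Age
  P3: BloodPressure <- Exercise -> Smoking -> Age
  P4: BloodPressure <- Exercise -> Age
  P5: BloodPressure <- Exercise -> Genotype <- SleepHours -> Age
That exhausts the simple backdoor paths. Count: 5.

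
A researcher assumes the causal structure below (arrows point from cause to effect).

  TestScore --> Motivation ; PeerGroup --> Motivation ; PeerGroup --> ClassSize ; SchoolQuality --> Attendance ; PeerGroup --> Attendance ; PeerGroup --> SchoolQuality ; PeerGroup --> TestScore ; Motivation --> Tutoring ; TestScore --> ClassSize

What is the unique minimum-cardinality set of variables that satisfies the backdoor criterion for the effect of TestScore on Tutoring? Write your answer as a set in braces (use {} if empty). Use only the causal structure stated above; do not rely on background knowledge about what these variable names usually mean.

{PeerGroup}

Variables eligible for adjustment (non-descendants of TestScore, excluding TestScore and Tutoring): {Attendance, PeerGroup, SchoolQuality}.
Backdoor paths from TestScore to Tutoring:
  P1: TestScore <- PeerGroup -> Motivation -> Tutoring
The empty set is not sufficient: P1 (TestScore <- PeerGroup -> Motivation -> Tutoring) has no collider blocking it and no conditioned non-collider, so it is open.
Try {PeerGroup}:
  P1: blocked at fork node PeerGroup ∈ conditioning set.
{PeerGroup} contains no descendant of TestScore and blocks every backdoor path.
No other singleton works — e.g. {SchoolQuality} leaves P1 open — so {PeerGroup} is the unique smallest valid adjustment set.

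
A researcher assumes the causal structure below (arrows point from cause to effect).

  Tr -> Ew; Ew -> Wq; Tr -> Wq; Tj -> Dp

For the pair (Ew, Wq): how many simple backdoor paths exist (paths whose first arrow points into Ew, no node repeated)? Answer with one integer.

A backdoor path from Ew to Wq is any simple undirected path whose first edge points into Ew (i.e. leaves Ew via a parent).
Parents of Ew: {Tr}.
Enumerating:
  P1: Ew <- Tr -> Wq
That exhausts the simple backdoor paths. Count: 1.

1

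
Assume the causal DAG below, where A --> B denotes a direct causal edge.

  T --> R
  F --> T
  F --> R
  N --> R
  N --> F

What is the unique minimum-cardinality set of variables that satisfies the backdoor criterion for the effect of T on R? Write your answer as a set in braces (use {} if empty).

{F}

Variables eligible for adjustment (non-descendants of T, excluding T and R): {F, N}.
Backdoor paths from T to R:
  P1: T <- F <- N -> R
  P2: T <- F -> R
The empty set is not sufficient: P1 (T <- F <- N -> R) has no collider blocking it and no conditioned non-collider, so it is open.
Try {F}:
  P1: blocked at chain node F ∈ conditioning set.
  P2: blocked at fork node F ∈ conditioning set.
{F} contains no descendant of T and blocks every backdoor path.
No other singleton works — e.g. {N} leaves P2 open — so {F} is the unique smallest valid adjustment set.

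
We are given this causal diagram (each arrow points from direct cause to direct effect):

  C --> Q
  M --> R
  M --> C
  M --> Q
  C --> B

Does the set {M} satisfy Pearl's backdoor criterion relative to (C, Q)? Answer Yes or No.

Backdoor paths from C to Q (paths whose first edge points into C):
  P1: C <- M -> Q
Condition 1 (no descendant of C in the set): holds — descendants of C are {B, Q}; none are in {M}.
Condition 2 (every backdoor path blocked by {M}):
  P1: blocked at fork node M ∈ conditioning set.
{M} satisfies the backdoor criterion.

Yes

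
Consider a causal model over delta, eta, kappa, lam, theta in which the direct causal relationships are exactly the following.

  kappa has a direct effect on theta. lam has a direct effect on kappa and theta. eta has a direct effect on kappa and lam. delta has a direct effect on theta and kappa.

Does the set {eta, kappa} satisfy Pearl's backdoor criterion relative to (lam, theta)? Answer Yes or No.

Backdoor paths from lam to theta (paths whose first edge points into lam):
  P1: lam <- eta -> kappa <- delta -> theta
  P2: lam <- eta -> kappa -> theta
Condition 1 (no descendant of lam in the set): FAILS — kappa is a descendant of lam.
Condition 2 (every backdoor path blocked by {eta, kappa}):
  P1: blocked at fork node eta ∈ conditioning set.
  P2: blocked at fork node eta ∈ conditioning set.
{eta, kappa} does not satisfy the backdoor criterion.

No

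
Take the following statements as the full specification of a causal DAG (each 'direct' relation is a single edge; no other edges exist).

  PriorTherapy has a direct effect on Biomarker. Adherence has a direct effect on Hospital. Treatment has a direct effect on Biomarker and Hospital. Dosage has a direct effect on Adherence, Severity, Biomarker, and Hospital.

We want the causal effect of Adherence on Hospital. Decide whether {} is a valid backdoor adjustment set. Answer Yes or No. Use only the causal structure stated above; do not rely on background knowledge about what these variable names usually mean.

No

Backdoor paths from Adherence to Hospital (paths whose first edge points into Adherence):
  P1: Adherence <- Dosage -> Biomarker <- Treatment -> Hospital
  P2: Adherence <- Dosage -> Hospital
Condition 1 (no descendant of Adherence in the set): holds — descendants of Adherence are {Hospital}; none are in {}.
Condition 2 (every backdoor path blocked by {}):
  P1: blocked at collider Biomarker (neither it nor any descendant is in the conditioning set).
  P2: open — no interior node is in the conditioning set.
{} does not satisfy the backdoor criterion.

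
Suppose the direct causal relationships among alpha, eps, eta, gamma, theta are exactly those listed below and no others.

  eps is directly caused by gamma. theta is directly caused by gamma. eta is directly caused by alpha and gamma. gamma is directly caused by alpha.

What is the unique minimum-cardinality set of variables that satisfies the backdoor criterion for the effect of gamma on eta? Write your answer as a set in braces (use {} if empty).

{alpha}

Variables eligible for adjustment (non-descendants of gamma, excluding gamma and eta): {alpha}.
Backdoor paths from gamma to eta:
  P1: gamma <- alpha -> eta
The empty set is not sufficient: P1 (gamma <- alpha -> eta) has no collider blocking it and no conditioned non-collider, so it is open.
Try {alpha}:
  P1: blocked at fork node alpha ∈ conditioning set.
{alpha} contains no descendant of gamma and blocks every backdoor path.
{alpha} is the unique smallest valid adjustment set.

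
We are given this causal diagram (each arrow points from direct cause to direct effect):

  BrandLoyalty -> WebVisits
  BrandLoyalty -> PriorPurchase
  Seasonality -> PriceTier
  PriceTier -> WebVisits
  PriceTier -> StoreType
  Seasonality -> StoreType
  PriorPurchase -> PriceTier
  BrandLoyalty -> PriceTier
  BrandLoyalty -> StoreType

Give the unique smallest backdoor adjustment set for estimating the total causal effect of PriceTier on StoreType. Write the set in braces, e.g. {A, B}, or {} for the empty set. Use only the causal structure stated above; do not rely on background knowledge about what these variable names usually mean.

{BrandLoyalty, Seasonality}

Variables eligible for adjustment (non-descendants of PriceTier, excluding PriceTier and StoreType): {BrandLoyalty, PriorPurchase, Seasonality}.
Backdoor paths from PriceTier to StoreType:
  P1: PriceTier <- BrandLoyalty -> StoreType
  P2: PriceTier <- Seasonality -> StoreType
  P3: PriceTier <- PriorPurchase <- BrandLoyalty -> StoreType
The empty set is not sufficient: P1 (PriceTier <- BrandLoyalty -> StoreType) has no collider blocking it and no conditioned non-collider, so it is open.
Try {BrandLoyalty, Seasonality}:
  P1: blocked at fork node BrandLoyalty ∈ conditioning set.
  P2: blocked at fork node Seasonality ∈ conditioning set.
  P3: blocked at fork node BrandLoyalty ∈ conditioning set.
{BrandLoyalty, Seasonality} contains no descendant of PriceTier and blocks every backdoor path.
Every element of {BrandLoyalty, Seasonality} is needed (dropping BrandLoyalty leaves P1 open; dropping Seasonality leaves P2 open), so no proper subset is valid.
Among all size-2 subsets of the eligible variables, only {BrandLoyalty, Seasonality} blocks every backdoor path, so it is the unique smallest valid adjustment set.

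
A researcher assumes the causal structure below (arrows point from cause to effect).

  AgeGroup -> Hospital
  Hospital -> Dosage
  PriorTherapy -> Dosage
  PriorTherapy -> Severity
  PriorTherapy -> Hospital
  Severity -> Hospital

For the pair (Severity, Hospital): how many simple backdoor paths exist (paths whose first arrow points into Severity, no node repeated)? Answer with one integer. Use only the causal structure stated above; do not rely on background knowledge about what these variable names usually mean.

A backdoor path from Severity to Hospital is any simple undirected path whose first edge points into Severity (i.e. leaves Severity via a parent).
Parents of Severity: {PriorTherapy}.
Enumerating:
  P1: Severity <- PriorTherapy -> Hospital
  P2: Severity <- PriorTherapy -> Dosage <- Hospital
That exhausts the simple backdoor paths. Count: 2.

2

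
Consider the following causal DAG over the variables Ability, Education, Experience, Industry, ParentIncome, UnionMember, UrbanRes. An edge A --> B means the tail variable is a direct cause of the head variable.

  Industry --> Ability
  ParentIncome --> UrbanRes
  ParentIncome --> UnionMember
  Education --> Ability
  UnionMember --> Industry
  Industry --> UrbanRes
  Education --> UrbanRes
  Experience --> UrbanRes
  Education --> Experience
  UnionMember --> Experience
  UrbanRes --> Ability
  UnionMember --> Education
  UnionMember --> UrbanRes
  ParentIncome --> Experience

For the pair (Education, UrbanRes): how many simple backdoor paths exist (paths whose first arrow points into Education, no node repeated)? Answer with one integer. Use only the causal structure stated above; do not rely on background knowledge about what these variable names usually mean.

7

A backdoor path from Education to UrbanRes is any simple undirected path whose first edge points into Education (i.e. leaves Education via a parent).
Parents of Education: {UnionMember}.
Enumerating:
  P1: Education <- UnionMember <- ParentIncome -> Experience -> UrbanRes
  P2: Education <- UnionMember <- ParentIncome -> UrbanRes
  P3: Education <- UnionMember -> Industry -> UrbanRes
  P4: Education <- UnionMember -> Industry -> Ability <- UrbanRes
  P5: Education <- UnionMember -> Experience <- ParentIncome -> UrbanRes
  P6: Education <- UnionMember -> Experience -> UrbanRes
  P7: Education <- UnionMember -> UrbanRes
That exhausts the simple backdoor paths. Count: 7.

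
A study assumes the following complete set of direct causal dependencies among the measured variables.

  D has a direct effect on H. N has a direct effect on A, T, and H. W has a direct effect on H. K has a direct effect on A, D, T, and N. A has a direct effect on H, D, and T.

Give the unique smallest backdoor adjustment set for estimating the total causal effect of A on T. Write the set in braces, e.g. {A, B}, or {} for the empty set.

{K, N}

Variables eligible for adjustment (non-descendants of A, excluding A and T): {K, N, W}.
Backdoor paths from A to T:
  P1: A <- K -> N -> T
  P2: A <- K -> D -> H <- N -> T
  P3: A <- K -> T
  P4: A <- N <- K -> T
  P5: A <- N -> H <- D <- K -> T
  P6: A <- N -> T
The empty set is not sufficient: P1 (A <- K -> N -> T) has no collider blocking it and no conditioned non-collider, so it is open.
Try {K, N}:
  P1: blocked at fork node K ∈ conditioning set.
  P2: blocked at fork node K ∈ conditioning set.
  P3: blocked at fork node K ∈ conditioning set.
  P4: blocked at chain node N ∈ conditioning set.
  P5: blocked at fork node N ∈ conditioning set.
  P6: blocked at fork node N ∈ conditioning set.
{K, N} contains no descendant of A and blocks every backdoor path.
Every element of {K, N} is needed (dropping K leaves P3 open; dropping N leaves P6 open), so no proper subset is valid.
Among all size-2 subsets of the eligible variables, only {K, N} blocks every backdoor path, so it is the unique smallest valid adjustment set.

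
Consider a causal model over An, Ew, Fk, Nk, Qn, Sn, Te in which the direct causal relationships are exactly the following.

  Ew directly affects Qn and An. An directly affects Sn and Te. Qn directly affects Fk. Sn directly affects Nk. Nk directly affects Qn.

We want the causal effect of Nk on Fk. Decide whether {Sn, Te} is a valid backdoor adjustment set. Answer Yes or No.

Backdoor paths from Nk to Fk (paths whose first edge points into Nk):
  P1: Nk <- Sn <- An <- Ew -> Qn -> Fk
Condition 1 (no descendant of Nk in the set): holds — descendants of Nk are {Fk, Qn}; none are in {Sn, Te}.
Condition 2 (every backdoor path blocked by {Sn, Te}):
  P1: blocked at chain node Sn ∈ conditioning set.
{Sn, Te} satisfies the backdoor criterion.

Yes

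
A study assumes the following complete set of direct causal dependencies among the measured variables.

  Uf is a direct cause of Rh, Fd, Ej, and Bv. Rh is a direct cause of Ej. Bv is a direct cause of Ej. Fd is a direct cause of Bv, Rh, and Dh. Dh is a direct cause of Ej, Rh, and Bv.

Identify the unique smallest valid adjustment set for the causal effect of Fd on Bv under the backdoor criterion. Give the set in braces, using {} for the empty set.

{Uf}

Variables eligible for adjustment (non-descendants of Fd, excluding Fd and Bv): {Uf}.
Backdoor paths from Fd to Bv:
  P1: Fd <- Uf -> Bv
  P2: Fd <- Uf -> Rh <- Dh -> Bv
  P3: Fd <- Uf -> Rh <- Dh -> Ej <- Bv
  P4: Fd <- Uf -> Rh -> Ej <- Dh -> Bv
  P5: Fd <- Uf -> Rh -> Ej <- Bv
  P6: Fd <- Uf -> Ej <- Dh -> Bv
  P7: Fd <- Uf -> Ej <- Bv
  P8: Fd <- Uf -> Ej <- Rh <- Dh -> Bv
The empty set is not sufficient: P1 (Fd <- Uf -> Bv) has no collider blocking it and no conditioned non-collider, so it is open.
Try {Uf}:
  P1: blocked at fork node Uf ∈ conditioning set.
  P2: blocked at fork node Uf ∈ conditioning set.
  P3: blocked at fork node Uf ∈ conditioning set.
  P4: blocked at fork node Uf ∈ conditioning set.
  P5: blocked at fork node Uf ∈ conditioning set.
  P6: blocked at fork node Uf ∈ conditioning set.
  P7: blocked at fork node Uf ∈ conditioning set.
  P8: blocked at fork node Uf ∈ conditioning set.
{Uf} contains no descendant of Fd and blocks every backdoor path.
{Uf} is the unique smallest valid adjustment set.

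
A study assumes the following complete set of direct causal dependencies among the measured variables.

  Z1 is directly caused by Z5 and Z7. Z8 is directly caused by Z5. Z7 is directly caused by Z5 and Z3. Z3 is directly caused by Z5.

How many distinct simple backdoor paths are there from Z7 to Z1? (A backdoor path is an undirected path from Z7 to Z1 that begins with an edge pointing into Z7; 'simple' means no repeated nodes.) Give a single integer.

A backdoor path from Z7 to Z1 is any simple undirected path whose first edge points into Z7 (i.e. leaves Z7 via a parent).
Parents of Z7: {Z3, Z5}.
Enumerating:
  P1: Z7 <- Z5 -> Z1
  P2: Z7 <- Z3 <- Z5 -> Z1
That exhausts the simple backdoor paths. Count: 2.

2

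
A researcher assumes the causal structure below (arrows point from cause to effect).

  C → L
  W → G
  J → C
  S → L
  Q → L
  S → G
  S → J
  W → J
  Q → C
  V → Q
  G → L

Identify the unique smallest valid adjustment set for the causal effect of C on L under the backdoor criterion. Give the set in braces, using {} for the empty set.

{J, Q}

Variables eligible for adjustment (non-descendants of C, excluding C and L): {G, J, Q, S, V, W}.
Backdoor paths from C to L:
  P1: C <- Q -> L
  P2: C <- J <- S -> G -> L
  P3: C <- J <- S -> L
  P4: C <- J <- W -> G <- S -> L
  P5: C <- J <- W -> G -> L
The empty set is not sufficient: P1 (C <- Q -> L) has no collider blocking it and no conditioned non-collider, so it is open.
Try {J, Q}:
  P1: blocked at fork node Q ∈ conditioning set.
  P2: blocked at chain node J ∈ conditioning set.
  P3: blocked at chain node J ∈ conditioning set.
  P4: blocked at chain node J ∈ conditioning set.
  P5: blocked at chain node J ∈ conditioning set.
{J, Q} contains no descendant of C and blocks every backdoor path.
Every element of {J, Q} is needed (dropping J leaves P2 open; dropping Q leaves P1 open), so no proper subset is valid.
Among all size-2 subsets of the eligible variables, only {J, Q} blocks every backdoor path, so it is the unique smallest valid adjustment set.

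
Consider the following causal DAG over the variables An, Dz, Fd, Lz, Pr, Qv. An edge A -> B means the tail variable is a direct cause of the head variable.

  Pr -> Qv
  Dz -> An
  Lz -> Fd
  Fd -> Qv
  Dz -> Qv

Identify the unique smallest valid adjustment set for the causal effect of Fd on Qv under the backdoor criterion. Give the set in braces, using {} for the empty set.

{}

Variables eligible for adjustment (non-descendants of Fd, excluding Fd and Qv): {An, Dz, Lz, Pr}.
Backdoor paths from Fd to Qv:
  (none)
With no backdoor paths the empty set already satisfies the criterion, and it is trivially minimal.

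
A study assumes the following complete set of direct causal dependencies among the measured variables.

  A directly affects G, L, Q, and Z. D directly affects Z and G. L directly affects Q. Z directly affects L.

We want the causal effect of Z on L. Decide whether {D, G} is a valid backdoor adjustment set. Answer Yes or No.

No

Backdoor paths from Z to L (paths whose first edge points into Z):
  P1: Z <- D -> G <- A -> L
  P2: Z <- D -> G <- A -> Q <- L
  P3: Z <- A -> L
  P4: Z <- A -> Q <- L
Condition 1 (no descendant of Z in the set): holds — descendants of Z are {L, Q}; none are in {D, G}.
Condition 2 (every backdoor path blocked by {D, G}):
  P1: blocked at fork node D ∈ conditioning set.
  P2: blocked at fork node D ∈ conditioning set.
  P3: open — no interior node is in the conditioning set.
  P4: blocked at collider Q (neither it nor any descendant is in the conditioning set).
{D, G} does not satisfy the backdoor criterion.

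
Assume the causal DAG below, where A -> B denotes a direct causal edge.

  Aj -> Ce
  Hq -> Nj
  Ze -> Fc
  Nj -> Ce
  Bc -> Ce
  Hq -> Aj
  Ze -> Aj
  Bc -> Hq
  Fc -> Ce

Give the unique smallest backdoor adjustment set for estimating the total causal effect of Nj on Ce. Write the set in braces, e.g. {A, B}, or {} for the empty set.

{Hq}

Variables eligible for adjustment (non-descendants of Nj, excluding Nj and Ce): {Aj, Bc, Fc, Hq, Ze}.
Backdoor paths from Nj to Ce:
  P1: Nj <- Hq <- Bc -> Ce
  P2: Nj <- Hq -> Aj <- Ze -> Fc -> Ce
  P3: Nj <- Hq -> Aj -> Ce
The empty set is not sufficient: P1 (Nj <- Hq <- Bc -> Ce) has no collider blocking it and no conditioned non-collider, so it is open.
Try {Hq}:
  P1: blocked at chain node Hq ∈ conditioning set.
  P2: blocked at fork node Hq ∈ conditioning set.
  P3: blocked at fork node Hq ∈ conditioning set.
{Hq} contains no descendant of Nj and blocks every backdoor path.
No other singleton works — e.g. {Ze} leaves P1 open — so {Hq} is the unique smallest valid adjustment set.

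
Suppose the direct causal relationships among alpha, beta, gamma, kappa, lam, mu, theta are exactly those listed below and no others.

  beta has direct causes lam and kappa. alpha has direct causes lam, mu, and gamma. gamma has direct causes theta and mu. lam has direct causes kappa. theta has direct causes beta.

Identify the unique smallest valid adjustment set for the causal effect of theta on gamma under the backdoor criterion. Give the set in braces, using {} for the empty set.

Variables eligible for adjustment (non-descendants of theta, excluding theta and gamma): {beta, kappa, lam, mu}.
Backdoor paths from theta to gamma:
  P1: theta <- beta <- kappa -> lam -> alpha <- mu -> gamma
  P2: theta <- beta <- kappa -> lam -> alpha <- gamma
  P3: theta <- beta <- lam -> alpha <- mu -> gamma
  P4: theta <- beta <- lam -> alpha <- gamma
Each backdoor path contains an unconditioned collider, so every path is already blocked with the empty conditioning set:
  P1: blocked at collider alpha (neither it nor any descendant is in the conditioning set).
  P2: blocked at collider alpha (neither it nor any descendant is in the conditioning set).
  P3: blocked at collider alpha (neither it nor any descendant is in the conditioning set).
  P4: blocked at collider alpha (neither it nor any descendant is in the conditioning set).
The empty set is therefore the unique smallest valid set.

{}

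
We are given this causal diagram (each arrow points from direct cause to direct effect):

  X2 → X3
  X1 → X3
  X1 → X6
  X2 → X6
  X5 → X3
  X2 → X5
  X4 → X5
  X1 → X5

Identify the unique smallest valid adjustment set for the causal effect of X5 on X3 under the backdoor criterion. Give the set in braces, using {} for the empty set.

Variables eligible for adjustment (non-descendants of X5, excluding X5 and X3): {X1, X2, X4, X6}.
Backdoor paths from X5 to X3:
  P1: X5 <- X1 -> X6 <- X2 -> X3
  P2: X5 <- X1 -> X3
  P3: X5 <- X2 -> X6 <- X1 -> X3
  P4: X5 <- X2 -> X3
The empty set is not sufficient: P2 (X5 <- X1 -> X3) has no collider blocking it and no conditioned non-collider, so it is open.
Try {X1, X2}:
  P1: blocked at fork node X1 ∈ conditioning set.
  P2: blocked at fork node X1 ∈ conditioning set.
  P3: blocked at fork node X2 ∈ conditioning set.
  P4: blocked at fork node X2 ∈ conditioning set.
{X1, X2} contains no descendant of X5 and blocks every backdoor path.
Every element of {X1, X2} is needed (dropping X1 leaves P2 open; dropping X2 leaves P4 open), so no proper subset is valid.
Among all size-2 subsets of the eligible variables, only {X1, X2} blocks every backdoor path, so it is the unique smallest valid adjustment set.

{X1, X2}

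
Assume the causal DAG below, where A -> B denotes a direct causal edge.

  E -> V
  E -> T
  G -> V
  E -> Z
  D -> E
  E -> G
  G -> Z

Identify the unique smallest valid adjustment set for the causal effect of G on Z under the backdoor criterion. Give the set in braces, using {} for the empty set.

{E}

Variables eligible for adjustment (non-descendants of G, excluding G and Z): {D, E, T}.
Backdoor paths from G to Z:
  P1: G <- E -> Z
The empty set is not sufficient: P1 (G <- E -> Z) has no collider blocking it and no conditioned non-collider, so it is open.
Try {E}:
  P1: blocked at fork node E ∈ conditioning set.
{E} contains no descendant of G and blocks every backdoor path.
No other singleton works — e.g. {D} leaves P1 open — so {E} is the unique smallest valid adjustment set.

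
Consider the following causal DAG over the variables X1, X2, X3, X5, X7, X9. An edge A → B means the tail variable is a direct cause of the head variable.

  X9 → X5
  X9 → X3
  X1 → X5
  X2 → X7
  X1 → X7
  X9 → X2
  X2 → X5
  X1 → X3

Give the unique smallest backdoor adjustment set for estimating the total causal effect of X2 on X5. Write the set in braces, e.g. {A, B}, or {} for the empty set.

Variables eligible for adjustment (non-descendants of X2, excluding X2 and X5): {X1, X3, X9}.
Backdoor paths from X2 to X5:
  P1: X2 <- X9 -> X3 <- X1 -> X5
  P2: X2 <- X9 -> X5
The empty set is not sufficient: P2 (X2 <- X9 -> X5) has no collider blocking it and no conditioned non-collider, so it is open.
Try {X9}:
  P1: blocked at fork node X9 ∈ conditioning set.
  P2: blocked at fork node X9 ∈ conditioning set.
{X9} contains no descendant of X2 and blocks every backdoor path.
No other singleton works — e.g. {X1} leaves P2 open — so {X9} is the unique smallest valid adjustment set.

{X9}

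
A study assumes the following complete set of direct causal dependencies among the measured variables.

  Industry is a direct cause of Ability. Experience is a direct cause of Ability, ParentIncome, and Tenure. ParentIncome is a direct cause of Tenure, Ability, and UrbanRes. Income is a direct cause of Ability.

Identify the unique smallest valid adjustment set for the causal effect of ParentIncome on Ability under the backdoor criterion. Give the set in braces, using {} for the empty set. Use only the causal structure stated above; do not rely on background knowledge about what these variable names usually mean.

Variables eligible for adjustment (non-descendants of ParentIncome, excluding ParentIncome and Ability): {Experience, Income, Industry}.
Backdoor paths from ParentIncome to Ability:
  P1: ParentIncome <- Experience -> Ability
The empty set is not sufficient: P1 (ParentIncome <- Experience -> Ability) has no collider blocking it and no conditioned non-collider, so it is open.
Try {Experience}:
  P1: blocked at fork node Experience ∈ conditioning set.
{Experience} contains no descendant of ParentIncome and blocks every backdoor path.
No other singleton works — e.g. {Industry} leaves P1 open — so {Experience} is the unique smallest valid adjustment set.

{Experience}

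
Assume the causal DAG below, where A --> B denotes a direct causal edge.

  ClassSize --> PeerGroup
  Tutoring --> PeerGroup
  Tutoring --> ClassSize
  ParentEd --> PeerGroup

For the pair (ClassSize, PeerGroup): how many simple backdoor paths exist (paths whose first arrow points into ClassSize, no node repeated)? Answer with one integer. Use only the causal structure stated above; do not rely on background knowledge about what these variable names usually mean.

1

A backdoor path from ClassSize to PeerGroup is any simple undirected path whose first edge points into ClassSize (i.e. leaves ClassSize via a parent).
Parents of ClassSize: {Tutoring}.
Enumerating:
  P1: ClassSize <- Tutoring -> PeerGroup
That exhausts the simple backdoor paths. Count: 1.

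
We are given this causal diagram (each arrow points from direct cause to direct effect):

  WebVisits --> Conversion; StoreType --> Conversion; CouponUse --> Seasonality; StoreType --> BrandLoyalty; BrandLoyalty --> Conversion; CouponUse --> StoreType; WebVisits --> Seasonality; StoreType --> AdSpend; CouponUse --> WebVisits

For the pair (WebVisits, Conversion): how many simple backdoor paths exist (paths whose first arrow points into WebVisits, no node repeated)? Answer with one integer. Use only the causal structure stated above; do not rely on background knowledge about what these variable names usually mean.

2

A backdoor path from WebVisits to Conversion is any simple undirected path whose first edge points into WebVisits (i.e. leaves WebVisits via a parent).
Parents of WebVisits: {CouponUse}.
Enumerating:
  P1: WebVisits <- CouponUse -> StoreType -> BrandLoyalty -> Conversion
  P2: WebVisits <- CouponUse -> StoreType -> Conversion
That exhausts the simple backdoor paths. Count: 2.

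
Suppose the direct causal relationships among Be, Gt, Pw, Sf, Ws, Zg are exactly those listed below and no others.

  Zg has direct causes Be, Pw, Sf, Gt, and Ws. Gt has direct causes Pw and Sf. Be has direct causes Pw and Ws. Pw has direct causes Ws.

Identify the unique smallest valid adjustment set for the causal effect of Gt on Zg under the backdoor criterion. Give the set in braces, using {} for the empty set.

Variables eligible for adjustment (non-descendants of Gt, excluding Gt and Zg): {Be, Pw, Sf, Ws}.
Backdoor paths from Gt to Zg:
  P1: Gt <- Sf -> Zg
  P2: Gt <- Pw <- Ws -> Be -> Zg
  P3: Gt <- Pw <- Ws -> Zg
  P4: Gt <- Pw -> Be <- Ws -> Zg
  P5: Gt <- Pw -> Be -> Zg
  P6: Gt <- Pw -> Zg
The empty set is not sufficient: P1 (Gt <- Sf -> Zg) has no collider blocking it and no conditioned non-collider, so it is open.
Try {Pw, Sf}:
  P1: blocked at fork node Sf ∈ conditioning set.
  P2: blocked at chain node Pw ∈ conditioning set.
  P3: blocked at chain node Pw ∈ conditioning set.
  P4: blocked at fork node Pw ∈ conditioning set.
  P5: blocked at fork node Pw ∈ conditioning set.
  P6: blocked at fork node Pw ∈ conditioning set.
{Pw, Sf} contains no descendant of Gt and blocks every backdoor path.
Every element of {Pw, Sf} is needed (dropping Pw leaves P2 open; dropping Sf leaves P1 open), so no proper subset is valid.
Among all size-2 subsets of the eligible variables, only {Pw, Sf} blocks every backdoor path, so it is the unique smallest valid adjustment set.

{Pw, Sf}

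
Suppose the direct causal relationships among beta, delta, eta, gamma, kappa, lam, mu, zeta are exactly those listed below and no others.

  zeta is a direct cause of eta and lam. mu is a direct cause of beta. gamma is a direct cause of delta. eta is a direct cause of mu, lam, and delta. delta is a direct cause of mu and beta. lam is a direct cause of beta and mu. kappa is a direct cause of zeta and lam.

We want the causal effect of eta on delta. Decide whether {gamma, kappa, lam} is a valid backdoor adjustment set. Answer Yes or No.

No

Backdoor paths from eta to delta (paths whose first edge points into eta):
  P1: eta <- zeta <- kappa -> lam -> mu <- delta
  P2: eta <- zeta <- kappa -> lam -> mu -> beta <- delta
  P3: eta <- zeta <- kappa -> lam -> beta <- delta
  P4: eta <- zeta <- kappa -> lam -> beta <- mu <- delta
  P5: eta <- zeta -> lam -> mu <- delta
  P6: eta <- zeta -> lam -> mu -> beta <- delta
  P7: eta <- zeta -> lam -> beta <- delta
  P8: eta <- zeta -> lam -> beta <- mu <- delta
Condition 1 (no descendant of eta in the set): FAILS — lam is a descendant of eta.
Condition 2 (every backdoor path blocked by {gamma, kappa, lam}):
  P1: blocked at fork node kappa ∈ conditioning set.
  P2: blocked at fork node kappa ∈ conditioning set.
  P3: blocked at fork node kappa ∈ conditioning set.
  P4: blocked at fork node kappa ∈ conditioning set.
  P5: blocked at chain node lam ∈ conditioning set.
  P6: blocked at chain node lam ∈ conditioning set.
  P7: blocked at chain node lam ∈ conditioning set.
  P8: blocked at chain node lam ∈ conditioning set.
{gamma, kappa, lam} does not satisfy the backdoor criterion.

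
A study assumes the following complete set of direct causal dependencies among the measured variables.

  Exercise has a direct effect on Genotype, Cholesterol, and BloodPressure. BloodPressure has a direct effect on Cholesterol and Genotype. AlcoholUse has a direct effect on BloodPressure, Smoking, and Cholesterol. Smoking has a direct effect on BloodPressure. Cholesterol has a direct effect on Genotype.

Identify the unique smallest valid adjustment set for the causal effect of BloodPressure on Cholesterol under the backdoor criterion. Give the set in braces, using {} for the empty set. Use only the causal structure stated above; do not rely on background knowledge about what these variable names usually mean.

Variables eligible for adjustment (non-descendants of BloodPressure, excluding BloodPressure and Cholesterol): {AlcoholUse, Exercise, Smoking}.
Backdoor paths from BloodPressure to Cholesterol:
  P1: BloodPressure <- Exercise -> Cholesterol
  P2: BloodPressure <- Exercise -> Genotype <- Cholesterol
  P3: BloodPressure <- AlcoholUse -> Cholesterol
  P4: BloodPressure <- Smoking <- AlcoholUse -> Cholesterol
The empty set is not sufficient: P1 (BloodPressure <- Exercise -> Cholesterol) has no collider blocking it and no conditioned non-collider, so it is open.
Try {AlcoholUse, Exercise}:
  P1: blocked at fork node Exercise ∈ conditioning set.
  P2: blocked at fork node Exercise ∈ conditioning set.
  P3: blocked at fork node AlcoholUse ∈ conditioning set.
  P4: blocked at fork node AlcoholUse ∈ conditioning set.
{AlcoholUse, Exercise} contains no descendant of BloodPressure and blocks every backdoor path.
Every element of {AlcoholUse, Exercise} is needed (dropping AlcoholUse leaves P3 open; dropping Exercise leaves P1 open), so no proper subset is valid.
Among all size-2 subsets of the eligible variables, only {AlcoholUse, Exercise} blocks every backdoor path, so it is the unique smallest valid adjustment set.

{AlcoholUse, Exercise}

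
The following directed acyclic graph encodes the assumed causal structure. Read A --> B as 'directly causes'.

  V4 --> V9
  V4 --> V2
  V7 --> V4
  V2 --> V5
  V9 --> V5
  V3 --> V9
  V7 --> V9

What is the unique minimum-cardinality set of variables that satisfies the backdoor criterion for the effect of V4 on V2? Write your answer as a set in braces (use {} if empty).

Variables eligible for adjustment (non-descendants of V4, excluding V4 and V2): {V3, V7}.
Backdoor paths from V4 to V2:
  P1: V4 <- V7 -> V9 -> V5 <- V2
Each backdoor path contains an unconditioned collider, so every path is already blocked with the empty conditioning set:
  P1: blocked at collider V5 (neither it nor any descendant is in the conditioning set).
The empty set is therefore the unique smallest valid set.

{}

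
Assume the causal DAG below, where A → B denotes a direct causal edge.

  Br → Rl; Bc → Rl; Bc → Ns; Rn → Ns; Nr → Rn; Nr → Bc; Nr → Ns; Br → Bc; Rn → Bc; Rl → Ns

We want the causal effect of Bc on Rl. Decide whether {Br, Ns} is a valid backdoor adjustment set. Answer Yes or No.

Backdoor paths from Bc to Rl (paths whose first edge points into Bc):
  P1: Bc <- Nr -> Rn -> Ns <- Rl
  P2: Bc <- Nr -> Ns <- Rl
  P3: Bc <- Br -> Rl
  P4: Bc <- Rn <- Nr -> Ns <- Rl
  P5: Bc <- Rn -> Ns <- Rl
Condition 1 (no descendant of Bc in the set): FAILS — Ns is a descendant of Bc.
Condition 2 (every backdoor path blocked by {Br, Ns}):
  P1: open — collider(s) Ns are conditioned on (or have a conditioned descendant) and no non-collider on the path is in the set.
  P2: open — collider(s) Ns are conditioned on (or have a conditioned descendant) and no non-collider on the path is in the set.
  P3: blocked at fork node Br ∈ conditioning set.
  P4: open — collider(s) Ns are conditioned on (or have a conditioned descendant) and no non-collider on the path is in the set.
  P5: open — collider(s) Ns are conditioned on (or have a conditioned descendant) and no non-collider on the path is in the set.
{Br, Ns} does not satisfy the backdoor criterion.

No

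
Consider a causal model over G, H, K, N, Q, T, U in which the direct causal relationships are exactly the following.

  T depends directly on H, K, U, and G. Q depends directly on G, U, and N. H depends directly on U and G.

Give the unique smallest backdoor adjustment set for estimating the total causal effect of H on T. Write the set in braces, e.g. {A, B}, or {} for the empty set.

{G, U}

Variables eligible for adjustment (non-descendants of H, excluding H and T): {G, K, N, Q, U}.
Backdoor paths from H to T:
  P1: H <- U -> T
  P2: H <- U -> Q <- G -> T
  P3: H <- G -> T
  P4: H <- G -> Q <- U -> T
The empty set is not sufficient: P1 (H <- U -> T) has no collider blocking it and no conditioned non-collider, so it is open.
Try {G, U}:
  P1: blocked at fork node U ∈ conditioning set.
  P2: blocked at fork node U ∈ conditioning set.
  P3: blocked at fork node G ∈ conditioning set.
  P4: blocked at fork node G ∈ conditioning set.
{G, U} contains no descendant of H and blocks every backdoor path.
Every element of {G, U} is needed (dropping G leaves P3 open; dropping U leaves P1 open), so no proper subset is valid.
Among all size-2 subsets of the eligible variables, only {G, U} blocks every backdoor path, so it is the unique smallest valid adjustment set.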